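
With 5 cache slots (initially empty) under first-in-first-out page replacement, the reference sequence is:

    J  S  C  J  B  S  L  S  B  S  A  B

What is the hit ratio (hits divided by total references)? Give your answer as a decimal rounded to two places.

J: miss, frames [J]
S: miss, frames [J, S]
C: miss, frames [J, S, C]
J: hit
B: miss, frames [J, S, C, B]
S: hit
L: miss, frames [J, S, C, B, L]
S: hit
B: hit
S: hit
A: miss, evict J, frames [S, C, B, L, A]
B: hit
Hits: 6 of 12 references → 6/12 = 0.5000.

0.50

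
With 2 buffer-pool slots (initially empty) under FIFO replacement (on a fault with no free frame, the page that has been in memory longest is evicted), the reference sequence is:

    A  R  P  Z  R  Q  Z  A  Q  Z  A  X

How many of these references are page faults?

12

A: miss, frames [A]
R: miss, frames [A, R]
P: miss, evict A, frames [R, P]
Z: miss, evict R, frames [P, Z]
R: miss, evict P, frames [Z, R]
Q: miss, evict Z, frames [R, Q]
Z: miss, evict R, frames [Q, Z]
A: miss, evict Q, frames [Z, A]
Q: miss, evict Z, frames [A, Q]
Z: miss, evict A, frames [Q, Z]
A: miss, evict Q, frames [Z, A]
X: miss, evict Z, frames [A, X]
Page faults: 12.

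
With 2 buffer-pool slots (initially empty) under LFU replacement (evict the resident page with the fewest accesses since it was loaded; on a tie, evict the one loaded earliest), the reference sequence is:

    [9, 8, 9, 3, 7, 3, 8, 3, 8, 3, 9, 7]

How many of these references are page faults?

10

9: miss, frames [9]
8: miss, frames [9, 8]
9: hit
3: miss, evict 8, frames [9, 3]
7: miss, evict 3, frames [9, 7]
3: miss, evict 7, frames [9, 3]
8: miss, evict 3, frames [9, 8]
3: miss, evict 8, frames [9, 3]
8: miss, evict 3, frames [9, 8]
3: miss, evict 8, frames [9, 3]
9: hit
7: miss, evict 3, frames [9, 7]
Page faults: 10.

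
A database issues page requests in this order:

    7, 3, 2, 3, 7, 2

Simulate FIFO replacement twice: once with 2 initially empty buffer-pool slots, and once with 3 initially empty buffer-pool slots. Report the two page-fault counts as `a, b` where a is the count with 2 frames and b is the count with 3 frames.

2 frames: F F F . F . → 4 faults.
3 frames: F F F . . . → 3 faults.
3 < 4: adding a frame reduced faults, as is typical.

4, 3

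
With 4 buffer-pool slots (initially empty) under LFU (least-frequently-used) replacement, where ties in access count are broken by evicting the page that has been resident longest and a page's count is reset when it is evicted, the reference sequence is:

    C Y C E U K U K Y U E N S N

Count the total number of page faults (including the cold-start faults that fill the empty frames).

10

C → miss, frames (C)
Y → miss, frames (C Y)
C → hit
E → miss, frames (C Y E)
U → miss, frames (C Y E U)
K → miss, evict Y, frames (C E U K)
U → hit
K → hit
Y → miss, evict E, frames (C U K Y)
U → hit
E → miss, evict Y, frames (C U K E)
N → miss, evict E, frames (C U K N)
S → miss, evict N, frames (C U K S)
N → miss, evict S, frames (C U K N)
Page faults: 10.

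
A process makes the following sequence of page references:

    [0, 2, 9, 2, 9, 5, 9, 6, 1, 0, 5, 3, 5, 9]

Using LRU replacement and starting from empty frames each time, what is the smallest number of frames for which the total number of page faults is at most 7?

f=1: 14 faults
f=2: 10 faults
f=3: 10 faults
f=4: 10 faults
f=5: 9 faults
f=6: 7 faults
f=7: 7 faults
Smallest f with faults ≤ 7 is 6.

6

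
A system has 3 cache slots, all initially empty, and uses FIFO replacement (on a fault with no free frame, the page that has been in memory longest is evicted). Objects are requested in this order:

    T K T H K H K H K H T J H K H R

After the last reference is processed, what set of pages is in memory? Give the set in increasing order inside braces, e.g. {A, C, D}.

{H, J, R}

T → miss, frames (T)
K → miss, frames (T K)
T → hit
H → miss, frames (T K H)
K → hit
H → hit
K → hit
H → hit
K → hit
H → hit
T → hit
J → miss, evict T, frames (K H J)
H → hit
K → hit
H → hit
R → miss, evict K, frames (H J R)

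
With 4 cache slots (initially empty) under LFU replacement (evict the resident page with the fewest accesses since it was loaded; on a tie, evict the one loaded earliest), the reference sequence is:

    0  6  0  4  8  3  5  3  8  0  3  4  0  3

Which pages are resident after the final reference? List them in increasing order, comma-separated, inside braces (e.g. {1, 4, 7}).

{0, 3, 4, 8}

0 -> fault, frames {0}
6 -> fault, frames {0,6}
0 -> hit
4 -> fault, frames {0,6,4}
8 -> fault, frames {0,6,4,8}
3 -> fault, evict 6, frames {0,4,8,3}
5 -> fault, evict 4, frames {0,8,3,5}
3 -> hit
8 -> hit
0 -> hit
3 -> hit
4 -> fault, evict 5, frames {0,8,3,4}
0 -> hit
3 -> hit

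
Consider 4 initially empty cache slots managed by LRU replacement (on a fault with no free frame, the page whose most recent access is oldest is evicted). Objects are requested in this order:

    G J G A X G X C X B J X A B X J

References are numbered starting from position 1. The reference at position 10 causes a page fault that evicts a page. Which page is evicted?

pos 1: G -> fault, frames {G}
pos 2: J -> fault, frames {G,J}
pos 3: G -> hit
pos 4: A -> fault, frames {J,G,A}
pos 5: X -> fault, frames {J,G,A,X}
pos 6: G -> hit
pos 7: X -> hit
pos 8: C -> fault, evict J, frames {A,G,X,C}
pos 9: X -> hit
pos 10: B -> fault, evict A, frames {G,C,X,B}
At position 10, page A is evicted.

A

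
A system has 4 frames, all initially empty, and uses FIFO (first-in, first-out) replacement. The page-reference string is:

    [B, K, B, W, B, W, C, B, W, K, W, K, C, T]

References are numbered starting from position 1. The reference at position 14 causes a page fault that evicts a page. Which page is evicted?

pos 1: B: miss, frames [B]
pos 2: K: miss, frames [B, K]
pos 3: B: hit
pos 4: W: miss, frames [B, K, W]
pos 5: B: hit
pos 6: W: hit
pos 7: C: miss, frames [B, K, W, C]
pos 8: B: hit
pos 9: W: hit
pos 10: K: hit
pos 11: W: hit
pos 12: K: hit
pos 13: C: hit
pos 14: T: miss, evict B, frames [K, W, C, T]
At position 14, page B is evicted.

B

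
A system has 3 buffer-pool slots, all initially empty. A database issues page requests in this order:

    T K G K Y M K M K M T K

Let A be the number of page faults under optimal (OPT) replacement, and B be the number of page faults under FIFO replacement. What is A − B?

Under OPT: F F F . F F . . . . . . → 5 faults.
Under FIFO: F F F . F F F . . . F . → 7 faults.
A − B = 5 − 7 = -2.

-2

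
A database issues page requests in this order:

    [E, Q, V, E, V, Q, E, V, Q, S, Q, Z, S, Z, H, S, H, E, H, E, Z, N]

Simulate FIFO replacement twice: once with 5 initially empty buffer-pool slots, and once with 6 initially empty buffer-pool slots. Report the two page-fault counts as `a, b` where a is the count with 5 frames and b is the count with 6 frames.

8, 7

5 frames: F F F . . . . . . F . F . . F . . F . . . F → 8 faults.
6 frames: F F F . . . . . . F . F . . F . . . . . . F → 7 faults.
7 < 8: adding a frame reduced faults, as is typical.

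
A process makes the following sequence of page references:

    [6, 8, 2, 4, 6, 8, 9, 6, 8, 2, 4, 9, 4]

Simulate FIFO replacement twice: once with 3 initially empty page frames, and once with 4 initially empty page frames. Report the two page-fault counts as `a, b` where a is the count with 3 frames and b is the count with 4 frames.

9, 10

3 frames: F F F F F F F . . F F . . → 9 faults.
4 frames: F F F F . . F F F F F F . → 10 faults.
10 > 9: adding a frame increased faults — Belady's anomaly.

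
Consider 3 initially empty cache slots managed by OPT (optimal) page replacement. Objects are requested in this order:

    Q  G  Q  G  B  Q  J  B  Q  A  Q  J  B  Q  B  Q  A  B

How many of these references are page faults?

6

Q -> miss, frames (Q)
G -> miss, frames (Q G)
Q -> hit
G -> hit
B -> miss, frames (Q G B)
Q -> hit
J -> miss, evict G, frames (Q B J)
B -> hit
Q -> hit
A -> miss, evict B, frames (Q J A)
Q -> hit
J -> hit
B -> miss, evict J, frames (Q A B)
Q -> hit
B -> hit
Q -> hit
A -> hit
B -> hit
Page faults: 6.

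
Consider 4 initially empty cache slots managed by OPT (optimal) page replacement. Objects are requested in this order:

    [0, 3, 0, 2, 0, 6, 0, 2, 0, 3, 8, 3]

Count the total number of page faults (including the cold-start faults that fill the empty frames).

0 → miss, frames [0]
3 → miss, frames [0, 3]
0 → hit
2 → miss, frames [0, 3, 2]
0 → hit
6 → miss, frames [0, 3, 2, 6]
0 → hit
2 → hit
0 → hit
3 → hit
8 → miss, evict 6, frames [0, 3, 2, 8]
3 → hit
Page faults: 5.

5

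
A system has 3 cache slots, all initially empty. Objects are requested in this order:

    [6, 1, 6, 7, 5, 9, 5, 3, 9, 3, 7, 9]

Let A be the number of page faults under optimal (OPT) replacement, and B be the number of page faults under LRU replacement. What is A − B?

Under OPT: F F . F F F . F . . . . → 6 faults.
Under LRU: F F . F F F . F . . F . → 7 faults.
A − B = 6 − 7 = -1.

-1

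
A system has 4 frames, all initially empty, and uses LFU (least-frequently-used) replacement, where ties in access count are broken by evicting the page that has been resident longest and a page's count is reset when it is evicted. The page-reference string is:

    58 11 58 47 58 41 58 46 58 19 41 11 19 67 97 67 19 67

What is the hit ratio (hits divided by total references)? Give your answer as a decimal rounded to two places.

0.44

58: miss, frames {58}
11: miss, frames {58,11}
58: hit
47: miss, frames {58,11,47}
58: hit
41: miss, frames {58,11,47,41}
58: hit
46: miss, evict 11, frames {58,47,41,46}
58: hit
19: miss, evict 47, frames {58,41,46,19}
41: hit
11: miss, evict 46, frames {58,41,19,11}
19: hit
67: miss, evict 11, frames {58,41,19,67}
97: miss, evict 67, frames {58,41,19,97}
67: miss, evict 97, frames {58,41,19,67}
19: hit
67: hit
Hits: 8 of 18 references → 8/18 = 0.4444.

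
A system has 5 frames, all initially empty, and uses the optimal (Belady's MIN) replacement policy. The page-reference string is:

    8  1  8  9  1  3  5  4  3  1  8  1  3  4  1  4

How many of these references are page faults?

8 -> fault, frames [8]
1 -> fault, frames [8, 1]
8 -> hit
9 -> fault, frames [8, 1, 9]
1 -> hit
3 -> fault, frames [8, 1, 9, 3]
5 -> fault, frames [8, 1, 9, 3, 5]
4 -> fault, evict 5, frames [8, 1, 9, 3, 4]
3 -> hit
1 -> hit
8 -> hit
1 -> hit
3 -> hit
4 -> hit
1 -> hit
4 -> hit
Page faults: 6.

6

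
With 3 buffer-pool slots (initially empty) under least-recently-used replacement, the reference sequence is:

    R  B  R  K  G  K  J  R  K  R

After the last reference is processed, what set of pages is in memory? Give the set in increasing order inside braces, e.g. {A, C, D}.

{J, K, R}

R: fault, frames [R]
B: fault, frames [R, B]
R: hit
K: fault, frames [B, R, K]
G: fault, evict B, frames [R, K, G]
K: hit
J: fault, evict R, frames [G, K, J]
R: fault, evict G, frames [K, J, R]
K: hit
R: hit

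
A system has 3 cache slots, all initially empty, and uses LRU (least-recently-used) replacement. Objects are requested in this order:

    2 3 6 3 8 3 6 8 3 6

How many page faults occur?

4

2: fault, frames {2}
3: fault, frames {2,3}
6: fault, frames {2,3,6}
3: hit
8: fault, evict 2, frames {6,3,8}
3: hit
6: hit
8: hit
3: hit
6: hit
Page faults: 4.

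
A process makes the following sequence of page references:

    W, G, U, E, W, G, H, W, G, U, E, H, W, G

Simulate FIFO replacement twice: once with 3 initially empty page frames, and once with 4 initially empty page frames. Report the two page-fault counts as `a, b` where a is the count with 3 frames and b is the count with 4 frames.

3 frames: F F F F F F F . . F F . F F → 11 faults.
4 frames: F F F F . . F F F F F F F F → 12 faults.
12 > 11: adding a frame increased faults — Belady's anomaly.

11, 12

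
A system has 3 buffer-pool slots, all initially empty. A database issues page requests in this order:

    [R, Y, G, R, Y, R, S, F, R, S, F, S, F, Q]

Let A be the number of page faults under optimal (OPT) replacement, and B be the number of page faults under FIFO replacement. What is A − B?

-1

Under OPT: F F F . . . F F . . . . . F → 6 faults.
Under FIFO: F F F . . . F F F . . . . F → 7 faults.
A − B = 6 − 7 = -1.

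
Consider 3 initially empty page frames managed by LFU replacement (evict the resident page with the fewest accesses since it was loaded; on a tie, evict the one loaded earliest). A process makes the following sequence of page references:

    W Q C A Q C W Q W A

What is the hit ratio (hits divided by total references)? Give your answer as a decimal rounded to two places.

W → fault, frames (W)
Q → fault, frames (W Q)
C → fault, frames (W Q C)
A → fault, evict W, frames (Q C A)
Q → hit
C → hit
W → fault, evict A, frames (Q C W)
Q → hit
W → hit
A → fault, evict C, frames (Q W A)
Hits: 4 of 10 references → 4/10 = 0.4000.

0.40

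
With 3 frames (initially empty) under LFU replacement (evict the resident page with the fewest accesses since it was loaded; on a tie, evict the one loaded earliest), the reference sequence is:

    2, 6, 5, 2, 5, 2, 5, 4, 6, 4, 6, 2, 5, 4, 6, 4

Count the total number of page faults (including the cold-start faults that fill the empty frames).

10

2 -> fault, frames (2)
6 -> fault, frames (2 6)
5 -> fault, frames (2 6 5)
2 -> hit
5 -> hit
2 -> hit
5 -> hit
4 -> fault, evict 6, frames (2 5 4)
6 -> fault, evict 4, frames (2 5 6)
4 -> fault, evict 6, frames (2 5 4)
6 -> fault, evict 4, frames (2 5 6)
2 -> hit
5 -> hit
4 -> fault, evict 6, frames (2 5 4)
6 -> fault, evict 4, frames (2 5 6)
4 -> fault, evict 6, frames (2 5 4)
Page faults: 10.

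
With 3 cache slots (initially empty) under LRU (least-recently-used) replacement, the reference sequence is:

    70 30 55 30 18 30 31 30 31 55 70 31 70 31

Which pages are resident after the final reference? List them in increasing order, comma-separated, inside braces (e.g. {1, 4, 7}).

70: fault, frames [70]
30: fault, frames [70, 30]
55: fault, frames [70, 30, 55]
30: hit
18: fault, evict 70, frames [55, 30, 18]
30: hit
31: fault, evict 55, frames [18, 30, 31]
30: hit
31: hit
55: fault, evict 18, frames [30, 31, 55]
70: fault, evict 30, frames [31, 55, 70]
31: hit
70: hit
31: hit

{31, 55, 70}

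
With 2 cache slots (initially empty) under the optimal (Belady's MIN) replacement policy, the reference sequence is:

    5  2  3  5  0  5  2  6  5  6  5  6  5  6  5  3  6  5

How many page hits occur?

5: fault, frames [5]
2: fault, frames [5, 2]
3: fault, evict 2, frames [5, 3]
5: hit
0: fault, evict 3, frames [5, 0]
5: hit
2: fault, evict 0, frames [5, 2]
6: fault, evict 2, frames [5, 6]
5: hit
6: hit
5: hit
6: hit
5: hit
6: hit
5: hit
3: fault, evict 5, frames [6, 3]
6: hit
5: fault, evict 3, frames [6, 5]
Hits: 10.

10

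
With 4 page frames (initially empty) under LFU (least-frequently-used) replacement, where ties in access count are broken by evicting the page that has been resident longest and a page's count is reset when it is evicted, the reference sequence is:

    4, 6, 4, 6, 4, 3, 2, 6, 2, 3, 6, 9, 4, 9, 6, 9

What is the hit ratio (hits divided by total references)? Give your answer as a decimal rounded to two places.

4: miss, frames (4)
6: miss, frames (4 6)
4: hit
6: hit
4: hit
3: miss, frames (4 6 3)
2: miss, frames (4 6 3 2)
6: hit
2: hit
3: hit
6: hit
9: miss, evict 3, frames (4 6 2 9)
4: hit
9: hit
6: hit
9: hit
Hits: 11 of 16 references → 11/16 = 0.6875.

0.69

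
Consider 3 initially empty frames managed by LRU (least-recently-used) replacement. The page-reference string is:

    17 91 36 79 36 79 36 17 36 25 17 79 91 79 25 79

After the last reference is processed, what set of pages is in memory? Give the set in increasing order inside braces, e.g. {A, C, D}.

{25, 79, 91}

17: miss, frames (17)
91: miss, frames (17 91)
36: miss, frames (17 91 36)
79: miss, evict 17, frames (91 36 79)
36: hit
79: hit
36: hit
17: miss, evict 91, frames (79 36 17)
36: hit
25: miss, evict 79, frames (17 36 25)
17: hit
79: miss, evict 36, frames (25 17 79)
91: miss, evict 25, frames (17 79 91)
79: hit
25: miss, evict 17, frames (91 79 25)
79: hit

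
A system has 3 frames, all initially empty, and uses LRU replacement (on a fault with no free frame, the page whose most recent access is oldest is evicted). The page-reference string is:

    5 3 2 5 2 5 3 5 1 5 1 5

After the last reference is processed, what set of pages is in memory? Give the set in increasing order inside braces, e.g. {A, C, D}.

{1, 3, 5}

5 -> fault, frames [5]
3 -> fault, frames [5, 3]
2 -> fault, frames [5, 3, 2]
5 -> hit
2 -> hit
5 -> hit
3 -> hit
5 -> hit
1 -> fault, evict 2, frames [3, 5, 1]
5 -> hit
1 -> hit
5 -> hit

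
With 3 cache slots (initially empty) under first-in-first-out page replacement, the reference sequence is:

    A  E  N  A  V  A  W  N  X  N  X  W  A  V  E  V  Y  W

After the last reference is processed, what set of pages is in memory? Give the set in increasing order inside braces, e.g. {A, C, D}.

{E, W, Y}

A -> miss, frames (A)
E -> miss, frames (A E)
N -> miss, frames (A E N)
A -> hit
V -> miss, evict A, frames (E N V)
A -> miss, evict E, frames (N V A)
W -> miss, evict N, frames (V A W)
N -> miss, evict V, frames (A W N)
X -> miss, evict A, frames (W N X)
N -> hit
X -> hit
W -> hit
A -> miss, evict W, frames (N X A)
V -> miss, evict N, frames (X A V)
E -> miss, evict X, frames (A V E)
V -> hit
Y -> miss, evict A, frames (V E Y)
W -> miss, evict V, frames (E Y W)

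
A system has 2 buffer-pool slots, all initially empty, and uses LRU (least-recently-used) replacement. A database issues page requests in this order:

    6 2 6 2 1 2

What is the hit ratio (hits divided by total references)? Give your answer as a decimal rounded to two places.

6: miss, frames [6]
2: miss, frames [6, 2]
6: hit
2: hit
1: miss, evict 6, frames [2, 1]
2: hit
Hits: 3 of 6 references → 3/6 = 0.5000.

0.50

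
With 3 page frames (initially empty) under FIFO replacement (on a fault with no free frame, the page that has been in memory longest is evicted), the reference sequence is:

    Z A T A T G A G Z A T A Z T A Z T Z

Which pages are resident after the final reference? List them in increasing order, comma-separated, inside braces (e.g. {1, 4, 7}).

{A, T, Z}

Z → miss, frames [Z]
A → miss, frames [Z, A]
T → miss, frames [Z, A, T]
A → hit
T → hit
G → miss, evict Z, frames [A, T, G]
A → hit
G → hit
Z → miss, evict A, frames [T, G, Z]
A → miss, evict T, frames [G, Z, A]
T → miss, evict G, frames [Z, A, T]
A → hit
Z → hit
T → hit
A → hit
Z → hit
T → hit
Z → hit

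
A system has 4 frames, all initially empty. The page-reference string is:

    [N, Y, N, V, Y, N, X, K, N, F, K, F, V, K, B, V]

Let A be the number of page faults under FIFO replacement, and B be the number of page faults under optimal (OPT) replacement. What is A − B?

Under FIFO: F F . F . . F F F F . . F . F . → 9 faults.
Under OPT: F F . F . . F F . F . . . . F . → 7 faults.
A − B = 9 − 7 = 2.

2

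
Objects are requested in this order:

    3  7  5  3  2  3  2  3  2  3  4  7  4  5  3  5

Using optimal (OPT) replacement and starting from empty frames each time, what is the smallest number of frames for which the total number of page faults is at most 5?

4

f=1: 16 faults
f=2: 8 faults
f=3: 6 faults
f=4: 5 faults
f=5: 5 faults
Smallest f with faults ≤ 5 is 4.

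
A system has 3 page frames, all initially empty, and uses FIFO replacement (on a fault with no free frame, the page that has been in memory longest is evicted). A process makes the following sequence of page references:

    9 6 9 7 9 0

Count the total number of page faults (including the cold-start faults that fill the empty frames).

9: fault, frames [9]
6: fault, frames [9, 6]
9: hit
7: fault, frames [9, 6, 7]
9: hit
0: fault, evict 9, frames [6, 7, 0]
Page faults: 4.

4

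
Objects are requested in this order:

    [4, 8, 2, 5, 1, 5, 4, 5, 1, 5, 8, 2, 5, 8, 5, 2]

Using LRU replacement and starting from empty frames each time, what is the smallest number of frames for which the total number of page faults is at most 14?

f=1: 16 faults
f=2: 12 faults
f=3: 8 faults
f=4: 8 faults
f=5: 5 faults
Smallest f with faults ≤ 14 is 2.

2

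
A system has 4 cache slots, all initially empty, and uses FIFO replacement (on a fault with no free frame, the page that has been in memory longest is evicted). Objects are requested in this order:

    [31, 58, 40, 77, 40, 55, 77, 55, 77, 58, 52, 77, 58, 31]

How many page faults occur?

8

31 -> miss, frames {31}
58 -> miss, frames {31,58}
40 -> miss, frames {31,58,40}
77 -> miss, frames {31,58,40,77}
40 -> hit
55 -> miss, evict 31, frames {58,40,77,55}
77 -> hit
55 -> hit
77 -> hit
58 -> hit
52 -> miss, evict 58, frames {40,77,55,52}
77 -> hit
58 -> miss, evict 40, frames {77,55,52,58}
31 -> miss, evict 77, frames {55,52,58,31}
Page faults: 8.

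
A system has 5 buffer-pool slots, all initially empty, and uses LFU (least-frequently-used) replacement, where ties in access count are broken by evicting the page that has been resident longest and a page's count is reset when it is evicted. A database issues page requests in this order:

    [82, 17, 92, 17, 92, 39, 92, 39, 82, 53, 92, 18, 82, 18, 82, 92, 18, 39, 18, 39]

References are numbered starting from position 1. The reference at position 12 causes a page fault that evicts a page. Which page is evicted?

pos 1: 82: miss, frames (82)
pos 2: 17: miss, frames (82 17)
pos 3: 92: miss, frames (82 17 92)
pos 4: 17: hit
pos 5: 92: hit
pos 6: 39: miss, frames (82 17 92 39)
pos 7: 92: hit
pos 8: 39: hit
pos 9: 82: hit
pos 10: 53: miss, frames (82 17 92 39 53)
pos 11: 92: hit
pos 12: 18: miss, evict 53, frames (82 17 92 39 18)
At position 12, page 53 is evicted.

53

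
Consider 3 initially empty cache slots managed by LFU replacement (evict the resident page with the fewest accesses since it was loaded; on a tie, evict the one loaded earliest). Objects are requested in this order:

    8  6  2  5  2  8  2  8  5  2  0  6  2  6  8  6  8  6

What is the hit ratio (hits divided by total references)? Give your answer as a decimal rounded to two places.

8: miss, frames [8]
6: miss, frames [8, 6]
2: miss, frames [8, 6, 2]
5: miss, evict 8, frames [6, 2, 5]
2: hit
8: miss, evict 6, frames [2, 5, 8]
2: hit
8: hit
5: hit
2: hit
0: miss, evict 5, frames [2, 8, 0]
6: miss, evict 0, frames [2, 8, 6]
2: hit
6: hit
8: hit
6: hit
8: hit
6: hit
Hits: 11 of 18 references → 11/18 = 0.6111.

0.61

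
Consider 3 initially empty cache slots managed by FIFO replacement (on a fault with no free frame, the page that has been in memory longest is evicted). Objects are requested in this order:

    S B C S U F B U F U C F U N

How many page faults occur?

S -> fault, frames (S)
B -> fault, frames (S B)
C -> fault, frames (S B C)
S -> hit
U -> fault, evict S, frames (B C U)
F -> fault, evict B, frames (C U F)
B -> fault, evict C, frames (U F B)
U -> hit
F -> hit
U -> hit
C -> fault, evict U, frames (F B C)
F -> hit
U -> fault, evict F, frames (B C U)
N -> fault, evict B, frames (C U N)
Page faults: 9.

9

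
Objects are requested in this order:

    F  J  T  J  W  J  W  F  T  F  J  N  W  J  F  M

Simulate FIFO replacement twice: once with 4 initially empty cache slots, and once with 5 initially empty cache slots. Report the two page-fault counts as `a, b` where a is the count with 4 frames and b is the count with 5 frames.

4 frames: F F F . F . . . . . . F . . F F → 7 faults.
5 frames: F F F . F . . . . . . F . . . F → 6 faults.
6 < 7: adding a frame reduced faults, as is typical.

7, 6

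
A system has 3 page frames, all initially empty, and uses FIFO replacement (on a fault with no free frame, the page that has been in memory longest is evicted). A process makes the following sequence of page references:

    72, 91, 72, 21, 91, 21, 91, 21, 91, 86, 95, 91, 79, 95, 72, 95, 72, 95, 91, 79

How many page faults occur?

11

72 -> fault, frames (72)
91 -> fault, frames (72 91)
72 -> hit
21 -> fault, frames (72 91 21)
91 -> hit
21 -> hit
91 -> hit
21 -> hit
91 -> hit
86 -> fault, evict 72, frames (91 21 86)
95 -> fault, evict 91, frames (21 86 95)
91 -> fault, evict 21, frames (86 95 91)
79 -> fault, evict 86, frames (95 91 79)
95 -> hit
72 -> fault, evict 95, frames (91 79 72)
95 -> fault, evict 91, frames (79 72 95)
72 -> hit
95 -> hit
91 -> fault, evict 79, frames (72 95 91)
79 -> fault, evict 72, frames (95 91 79)
Page faults: 11.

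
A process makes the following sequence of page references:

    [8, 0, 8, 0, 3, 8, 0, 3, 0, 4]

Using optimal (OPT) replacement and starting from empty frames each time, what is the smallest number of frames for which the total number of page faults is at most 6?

2

f=1: 10 faults
f=2: 5 faults
f=3: 4 faults
f=4: 4 faults
Smallest f with faults ≤ 6 is 2.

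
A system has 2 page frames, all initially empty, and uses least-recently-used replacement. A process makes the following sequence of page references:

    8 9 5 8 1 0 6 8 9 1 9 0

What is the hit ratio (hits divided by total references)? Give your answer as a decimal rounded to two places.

8: fault, frames [8]
9: fault, frames [8, 9]
5: fault, evict 8, frames [9, 5]
8: fault, evict 9, frames [5, 8]
1: fault, evict 5, frames [8, 1]
0: fault, evict 8, frames [1, 0]
6: fault, evict 1, frames [0, 6]
8: fault, evict 0, frames [6, 8]
9: fault, evict 6, frames [8, 9]
1: fault, evict 8, frames [9, 1]
9: hit
0: fault, evict 1, frames [9, 0]
Hits: 1 of 12 references → 1/12 = 0.0833.

0.08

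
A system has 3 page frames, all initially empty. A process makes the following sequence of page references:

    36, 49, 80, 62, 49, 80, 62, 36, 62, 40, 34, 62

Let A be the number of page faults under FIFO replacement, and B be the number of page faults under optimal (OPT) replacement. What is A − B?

Under FIFO: F F F F . . . F . F F F → 8 faults.
Under OPT: F F F F . . . F . F F . → 7 faults.
A − B = 8 − 7 = 1.

1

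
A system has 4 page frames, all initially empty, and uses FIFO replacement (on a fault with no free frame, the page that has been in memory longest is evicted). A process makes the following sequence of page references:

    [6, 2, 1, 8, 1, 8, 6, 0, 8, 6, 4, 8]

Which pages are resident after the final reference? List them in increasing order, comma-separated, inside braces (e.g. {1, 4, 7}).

6 → miss, frames (6)
2 → miss, frames (6 2)
1 → miss, frames (6 2 1)
8 → miss, frames (6 2 1 8)
1 → hit
8 → hit
6 → hit
0 → miss, evict 6, frames (2 1 8 0)
8 → hit
6 → miss, evict 2, frames (1 8 0 6)
4 → miss, evict 1, frames (8 0 6 4)
8 → hit

{0, 4, 6, 8}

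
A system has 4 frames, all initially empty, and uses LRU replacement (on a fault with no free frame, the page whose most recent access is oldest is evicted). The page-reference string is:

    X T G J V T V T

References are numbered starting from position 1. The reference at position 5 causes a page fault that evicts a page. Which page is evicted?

pos 1: X → miss, frames [X]
pos 2: T → miss, frames [X, T]
pos 3: G → miss, frames [X, T, G]
pos 4: J → miss, frames [X, T, G, J]
pos 5: V → miss, evict X, frames [T, G, J, V]
At position 5, page X is evicted.

X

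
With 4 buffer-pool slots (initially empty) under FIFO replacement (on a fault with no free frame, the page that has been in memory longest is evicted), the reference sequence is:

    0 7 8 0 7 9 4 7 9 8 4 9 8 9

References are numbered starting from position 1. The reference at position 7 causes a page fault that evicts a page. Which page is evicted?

0

pos 1: 0 -> fault, frames (0)
pos 2: 7 -> fault, frames (0 7)
pos 3: 8 -> fault, frames (0 7 8)
pos 4: 0 -> hit
pos 5: 7 -> hit
pos 6: 9 -> fault, frames (0 7 8 9)
pos 7: 4 -> fault, evict 0, frames (7 8 9 4)
At position 7, page 0 is evicted.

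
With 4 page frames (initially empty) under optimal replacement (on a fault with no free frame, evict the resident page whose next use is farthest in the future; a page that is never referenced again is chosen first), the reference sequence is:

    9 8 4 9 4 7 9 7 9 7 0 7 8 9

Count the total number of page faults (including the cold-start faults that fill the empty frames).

5

9: miss, frames {9}
8: miss, frames {9,8}
4: miss, frames {9,8,4}
9: hit
4: hit
7: miss, frames {9,8,4,7}
9: hit
7: hit
9: hit
7: hit
0: miss, evict 4, frames {9,8,7,0}
7: hit
8: hit
9: hit
Page faults: 5.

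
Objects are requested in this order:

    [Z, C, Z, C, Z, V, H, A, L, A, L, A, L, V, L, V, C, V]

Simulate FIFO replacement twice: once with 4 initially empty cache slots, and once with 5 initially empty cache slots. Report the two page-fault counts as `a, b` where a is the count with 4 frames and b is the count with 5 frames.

4 frames: F F . . . F F F F . . . . . . . F F → 8 faults.
5 frames: F F . . . F F F F . . . . . . . . . → 6 faults.
6 < 8: adding a frame reduced faults, as is typical.

8, 6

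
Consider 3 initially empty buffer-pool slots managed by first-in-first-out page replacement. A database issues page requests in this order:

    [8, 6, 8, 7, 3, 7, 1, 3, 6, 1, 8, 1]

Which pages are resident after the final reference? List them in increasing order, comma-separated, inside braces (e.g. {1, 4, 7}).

8 → fault, frames [8]
6 → fault, frames [8, 6]
8 → hit
7 → fault, frames [8, 6, 7]
3 → fault, evict 8, frames [6, 7, 3]
7 → hit
1 → fault, evict 6, frames [7, 3, 1]
3 → hit
6 → fault, evict 7, frames [3, 1, 6]
1 → hit
8 → fault, evict 3, frames [1, 6, 8]
1 → hit

{1, 6, 8}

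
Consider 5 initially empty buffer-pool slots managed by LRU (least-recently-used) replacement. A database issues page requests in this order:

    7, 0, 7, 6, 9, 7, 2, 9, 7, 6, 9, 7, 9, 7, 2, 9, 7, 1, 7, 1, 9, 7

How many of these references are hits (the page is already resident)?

7 → fault, frames {7}
0 → fault, frames {7,0}
7 → hit
6 → fault, frames {0,7,6}
9 → fault, frames {0,7,6,9}
7 → hit
2 → fault, frames {0,6,9,7,2}
9 → hit
7 → hit
6 → hit
9 → hit
7 → hit
9 → hit
7 → hit
2 → hit
9 → hit
7 → hit
1 → fault, evict 0, frames {6,2,9,7,1}
7 → hit
1 → hit
9 → hit
7 → hit
Hits: 16.

16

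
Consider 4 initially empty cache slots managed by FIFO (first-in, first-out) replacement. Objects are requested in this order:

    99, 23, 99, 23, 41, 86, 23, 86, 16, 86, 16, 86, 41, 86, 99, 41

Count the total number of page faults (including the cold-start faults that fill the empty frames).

99 -> miss, frames (99)
23 -> miss, frames (99 23)
99 -> hit
23 -> hit
41 -> miss, frames (99 23 41)
86 -> miss, frames (99 23 41 86)
23 -> hit
86 -> hit
16 -> miss, evict 99, frames (23 41 86 16)
86 -> hit
16 -> hit
86 -> hit
41 -> hit
86 -> hit
99 -> miss, evict 23, frames (41 86 16 99)
41 -> hit
Page faults: 6.

6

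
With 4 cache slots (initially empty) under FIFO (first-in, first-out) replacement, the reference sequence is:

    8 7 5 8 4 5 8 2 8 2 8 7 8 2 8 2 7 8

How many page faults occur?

8 → miss, frames [8]
7 → miss, frames [8, 7]
5 → miss, frames [8, 7, 5]
8 → hit
4 → miss, frames [8, 7, 5, 4]
5 → hit
8 → hit
2 → miss, evict 8, frames [7, 5, 4, 2]
8 → miss, evict 7, frames [5, 4, 2, 8]
2 → hit
8 → hit
7 → miss, evict 5, frames [4, 2, 8, 7]
8 → hit
2 → hit
8 → hit
2 → hit
7 → hit
8 → hit
Page faults: 7.

7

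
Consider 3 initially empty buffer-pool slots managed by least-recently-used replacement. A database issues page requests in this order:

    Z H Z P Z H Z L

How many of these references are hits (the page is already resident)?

4

Z: fault, frames [Z]
H: fault, frames [Z, H]
Z: hit
P: fault, frames [H, Z, P]
Z: hit
H: hit
Z: hit
L: fault, evict P, frames [H, Z, L]
Hits: 4.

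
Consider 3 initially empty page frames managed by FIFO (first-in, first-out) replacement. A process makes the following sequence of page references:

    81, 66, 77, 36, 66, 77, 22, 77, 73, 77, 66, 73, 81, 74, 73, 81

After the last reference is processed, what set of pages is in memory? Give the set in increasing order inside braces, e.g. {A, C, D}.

81 -> miss, frames {81}
66 -> miss, frames {81,66}
77 -> miss, frames {81,66,77}
36 -> miss, evict 81, frames {66,77,36}
66 -> hit
77 -> hit
22 -> miss, evict 66, frames {77,36,22}
77 -> hit
73 -> miss, evict 77, frames {36,22,73}
77 -> miss, evict 36, frames {22,73,77}
66 -> miss, evict 22, frames {73,77,66}
73 -> hit
81 -> miss, evict 73, frames {77,66,81}
74 -> miss, evict 77, frames {66,81,74}
73 -> miss, evict 66, frames {81,74,73}
81 -> hit

{73, 74, 81}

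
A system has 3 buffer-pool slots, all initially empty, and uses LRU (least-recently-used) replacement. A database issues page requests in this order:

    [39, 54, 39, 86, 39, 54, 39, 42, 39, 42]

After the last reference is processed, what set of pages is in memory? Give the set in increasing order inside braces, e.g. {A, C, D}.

39: miss, frames [39]
54: miss, frames [39, 54]
39: hit
86: miss, frames [54, 39, 86]
39: hit
54: hit
39: hit
42: miss, evict 86, frames [54, 39, 42]
39: hit
42: hit

{39, 42, 54}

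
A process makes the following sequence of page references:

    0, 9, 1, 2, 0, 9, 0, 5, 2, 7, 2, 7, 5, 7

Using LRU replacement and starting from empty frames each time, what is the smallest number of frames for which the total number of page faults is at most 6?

4

f=1: 14 faults
f=2: 10 faults
f=3: 9 faults
f=4: 6 faults
f=5: 6 faults
f=6: 6 faults
Smallest f with faults ≤ 6 is 4.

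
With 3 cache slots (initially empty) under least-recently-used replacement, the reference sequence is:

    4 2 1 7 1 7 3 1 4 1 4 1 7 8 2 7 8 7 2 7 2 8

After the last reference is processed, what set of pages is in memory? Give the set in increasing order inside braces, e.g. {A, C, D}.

4 -> fault, frames {4}
2 -> fault, frames {4,2}
1 -> fault, frames {4,2,1}
7 -> fault, evict 4, frames {2,1,7}
1 -> hit
7 -> hit
3 -> fault, evict 2, frames {1,7,3}
1 -> hit
4 -> fault, evict 7, frames {3,1,4}
1 -> hit
4 -> hit
1 -> hit
7 -> fault, evict 3, frames {4,1,7}
8 -> fault, evict 4, frames {1,7,8}
2 -> fault, evict 1, frames {7,8,2}
7 -> hit
8 -> hit
7 -> hit
2 -> hit
7 -> hit
2 -> hit
8 -> hit

{2, 7, 8}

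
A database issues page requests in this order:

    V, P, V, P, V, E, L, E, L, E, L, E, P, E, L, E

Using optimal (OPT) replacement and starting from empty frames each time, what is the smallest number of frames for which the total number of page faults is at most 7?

f=1: 16 faults
f=2: 6 faults
f=3: 4 faults
f=4: 4 faults
Smallest f with faults ≤ 7 is 2.

2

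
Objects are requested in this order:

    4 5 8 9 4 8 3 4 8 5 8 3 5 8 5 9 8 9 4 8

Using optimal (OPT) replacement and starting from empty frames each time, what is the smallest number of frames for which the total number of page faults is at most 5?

5

f=1: 20 faults
f=2: 12 faults
f=3: 8 faults
f=4: 6 faults
f=5: 5 faults
Smallest f with faults ≤ 5 is 5.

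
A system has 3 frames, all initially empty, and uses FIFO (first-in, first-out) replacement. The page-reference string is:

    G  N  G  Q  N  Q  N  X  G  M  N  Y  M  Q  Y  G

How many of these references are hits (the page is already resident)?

G: miss, frames (G)
N: miss, frames (G N)
G: hit
Q: miss, frames (G N Q)
N: hit
Q: hit
N: hit
X: miss, evict G, frames (N Q X)
G: miss, evict N, frames (Q X G)
M: miss, evict Q, frames (X G M)
N: miss, evict X, frames (G M N)
Y: miss, evict G, frames (M N Y)
M: hit
Q: miss, evict M, frames (N Y Q)
Y: hit
G: miss, evict N, frames (Y Q G)
Hits: 6.

6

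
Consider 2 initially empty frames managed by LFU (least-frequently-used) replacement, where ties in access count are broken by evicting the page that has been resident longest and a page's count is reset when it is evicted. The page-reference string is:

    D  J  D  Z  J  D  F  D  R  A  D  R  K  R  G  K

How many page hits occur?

D -> fault, frames [D]
J -> fault, frames [D, J]
D -> hit
Z -> fault, evict J, frames [D, Z]
J -> fault, evict Z, frames [D, J]
D -> hit
F -> fault, evict J, frames [D, F]
D -> hit
R -> fault, evict F, frames [D, R]
A -> fault, evict R, frames [D, A]
D -> hit
R -> fault, evict A, frames [D, R]
K -> fault, evict R, frames [D, K]
R -> fault, evict K, frames [D, R]
G -> fault, evict R, frames [D, G]
K -> fault, evict G, frames [D, K]
Hits: 4.

4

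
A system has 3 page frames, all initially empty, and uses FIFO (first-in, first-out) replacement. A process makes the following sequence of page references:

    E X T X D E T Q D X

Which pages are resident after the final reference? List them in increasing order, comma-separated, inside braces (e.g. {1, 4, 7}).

E → miss, frames (E)
X → miss, frames (E X)
T → miss, frames (E X T)
X → hit
D → miss, evict E, frames (X T D)
E → miss, evict X, frames (T D E)
T → hit
Q → miss, evict T, frames (D E Q)
D → hit
X → miss, evict D, frames (E Q X)

{E, Q, X}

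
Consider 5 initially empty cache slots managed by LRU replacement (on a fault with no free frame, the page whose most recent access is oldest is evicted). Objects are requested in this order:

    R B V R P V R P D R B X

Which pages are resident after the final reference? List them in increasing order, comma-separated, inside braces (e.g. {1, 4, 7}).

{B, D, P, R, X}

R: fault, frames [R]
B: fault, frames [R, B]
V: fault, frames [R, B, V]
R: hit
P: fault, frames [B, V, R, P]
V: hit
R: hit
P: hit
D: fault, frames [B, V, R, P, D]
R: hit
B: hit
X: fault, evict V, frames [P, D, R, B, X]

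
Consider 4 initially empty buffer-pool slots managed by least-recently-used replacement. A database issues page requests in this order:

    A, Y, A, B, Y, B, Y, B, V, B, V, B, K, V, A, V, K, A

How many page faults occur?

A -> miss, frames [A]
Y -> miss, frames [A, Y]
A -> hit
B -> miss, frames [Y, A, B]
Y -> hit
B -> hit
Y -> hit
B -> hit
V -> miss, frames [A, Y, B, V]
B -> hit
V -> hit
B -> hit
K -> miss, evict A, frames [Y, V, B, K]
V -> hit
A -> miss, evict Y, frames [B, K, V, A]
V -> hit
K -> hit
A -> hit
Page faults: 6.

6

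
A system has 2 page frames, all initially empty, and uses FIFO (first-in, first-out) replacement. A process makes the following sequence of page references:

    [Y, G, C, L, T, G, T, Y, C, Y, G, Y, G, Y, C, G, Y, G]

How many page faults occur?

Y → fault, frames (Y)
G → fault, frames (Y G)
C → fault, evict Y, frames (G C)
L → fault, evict G, frames (C L)
T → fault, evict C, frames (L T)
G → fault, evict L, frames (T G)
T → hit
Y → fault, evict T, frames (G Y)
C → fault, evict G, frames (Y C)
Y → hit
G → fault, evict Y, frames (C G)
Y → fault, evict C, frames (G Y)
G → hit
Y → hit
C → fault, evict G, frames (Y C)
G → fault, evict Y, frames (C G)
Y → fault, evict C, frames (G Y)
G → hit
Page faults: 13.

13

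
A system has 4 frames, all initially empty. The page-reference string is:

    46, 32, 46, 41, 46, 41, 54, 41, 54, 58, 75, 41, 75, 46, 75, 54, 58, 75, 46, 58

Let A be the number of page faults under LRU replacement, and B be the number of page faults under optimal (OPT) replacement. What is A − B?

Under LRU: F F . F . . F . . F F . . F . F F . . . → 9 faults.
Under OPT: F F . F . . F . . F F . . . . . F . . . → 7 faults.
A − B = 9 − 7 = 2.

2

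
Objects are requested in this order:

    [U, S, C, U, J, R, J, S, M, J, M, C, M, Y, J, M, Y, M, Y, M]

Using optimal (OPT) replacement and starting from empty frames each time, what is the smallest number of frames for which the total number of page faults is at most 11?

2

f=1: 20 faults
f=2: 11 faults
f=3: 8 faults
f=4: 7 faults
f=5: 7 faults
f=6: 7 faults
f=7: 7 faults
Smallest f with faults ≤ 11 is 2.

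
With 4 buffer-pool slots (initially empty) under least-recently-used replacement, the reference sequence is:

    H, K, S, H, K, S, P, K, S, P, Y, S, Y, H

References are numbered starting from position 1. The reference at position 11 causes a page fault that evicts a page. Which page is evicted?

pos 1: H → fault, frames {H}
pos 2: K → fault, frames {H,K}
pos 3: S → fault, frames {H,K,S}
pos 4: H → hit
pos 5: K → hit
pos 6: S → hit
pos 7: P → fault, frames {H,K,S,P}
pos 8: K → hit
pos 9: S → hit
pos 10: P → hit
pos 11: Y → fault, evict H, frames {K,S,P,Y}
At position 11, page H is evicted.

H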